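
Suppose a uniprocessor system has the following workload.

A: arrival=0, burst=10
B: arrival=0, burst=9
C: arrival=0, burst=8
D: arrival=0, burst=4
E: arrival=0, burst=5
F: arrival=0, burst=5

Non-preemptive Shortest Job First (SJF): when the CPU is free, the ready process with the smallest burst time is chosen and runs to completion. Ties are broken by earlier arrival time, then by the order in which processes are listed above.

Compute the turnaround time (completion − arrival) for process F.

14

Schedule: | D 0-4 | E 4-9 | F 9-14 | C 14-22 | B 22-31 | A 31-41 |
Completion: A=41  B=31  C=22  D=4  E=9  F=14
Turnaround(F) = completion − arrival = 14 − 0 = 14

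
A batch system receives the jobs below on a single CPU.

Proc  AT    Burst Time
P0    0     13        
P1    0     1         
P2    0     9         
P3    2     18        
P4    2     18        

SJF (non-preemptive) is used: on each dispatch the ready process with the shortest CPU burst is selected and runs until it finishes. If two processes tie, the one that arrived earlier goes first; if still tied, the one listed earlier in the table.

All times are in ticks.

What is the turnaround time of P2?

10

Gantt: | P1 0-1 | P2 1-10 | P0 10-23 | P3 23-41 | P4 41-59 |
Completion: P0=23  P1=1  P2=10  P3=41  P4=59
Turnaround(P2) = completion − arrival = 10 − 0 = 10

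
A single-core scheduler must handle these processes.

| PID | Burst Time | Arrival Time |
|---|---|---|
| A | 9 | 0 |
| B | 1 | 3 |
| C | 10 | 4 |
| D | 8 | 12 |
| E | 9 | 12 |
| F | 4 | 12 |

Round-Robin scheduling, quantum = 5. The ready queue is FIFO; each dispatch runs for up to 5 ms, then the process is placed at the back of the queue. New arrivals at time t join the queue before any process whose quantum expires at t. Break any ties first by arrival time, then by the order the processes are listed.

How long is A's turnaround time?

15

Gantt: | A 0-5 | B 5-6 | C 6-11 | A 11-15 | C 15-20 | D 20-25 | E 25-30 | F 30-34 | D 34-37 | E 37-41 |
Completion: A=15  B=6  C=20  D=37  E=41  F=34
Turnaround (C−A): A=15  B=3  C=16  D=25  E=29  F=22
Turnaround(A) = completion − arrival = 15 − 0 = 15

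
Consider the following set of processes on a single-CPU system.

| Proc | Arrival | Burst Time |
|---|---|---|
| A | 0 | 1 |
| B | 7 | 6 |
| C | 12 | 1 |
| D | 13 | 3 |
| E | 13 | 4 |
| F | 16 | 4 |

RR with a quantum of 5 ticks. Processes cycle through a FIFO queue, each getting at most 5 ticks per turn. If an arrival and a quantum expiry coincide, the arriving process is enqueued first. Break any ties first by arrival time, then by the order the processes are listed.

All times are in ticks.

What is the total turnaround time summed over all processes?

30

Timeline: | A 0-1 | idle 1-7 | B 7-12 | C 12-13 | B 13-14 | D 14-17 | E 17-21 | F 21-25 |
Completion: A=1  B=14  C=13  D=17  E=21  F=25
Turnaround = completion − arrival: A=1, B=7, C=1, D=4, E=8, F=9
Total turnaround = 1 + 7 + 1 + 4 + 8 + 9 = 30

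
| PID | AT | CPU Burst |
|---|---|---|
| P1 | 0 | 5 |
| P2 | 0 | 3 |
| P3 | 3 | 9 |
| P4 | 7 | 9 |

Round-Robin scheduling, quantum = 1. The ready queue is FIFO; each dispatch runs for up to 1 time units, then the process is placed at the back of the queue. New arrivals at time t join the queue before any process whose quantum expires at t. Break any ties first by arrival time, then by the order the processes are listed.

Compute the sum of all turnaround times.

59

Schedule: | P1 0-1 | P2 1-2 | P1 2-3 | P2 3-4 | P3 4-5 | P1 5-6 | P2 6-7 | P3 7-8 | P1 8-9 | P4 9-10 | P3 10-11 | P1 11-12 | P4 12-13 | P3 13-14 | P4 14-15 | P3 15-16 | P4 16-17 | P3 17-18 | P4 18-19 | P3 19-20 | P4 20-21 | P3 21-22 | P4 22-23 | P3 23-24 | P4 24-26 |
Completion: P1=12  P2=7  P3=24  P4=26
Turnaround (C−A): P1=12  P2=7  P3=21  P4=19
Turnaround = completion − arrival: P1=12, P2=7, P3=21, P4=19
Total turnaround = 12 + 7 + 21 + 19 = 59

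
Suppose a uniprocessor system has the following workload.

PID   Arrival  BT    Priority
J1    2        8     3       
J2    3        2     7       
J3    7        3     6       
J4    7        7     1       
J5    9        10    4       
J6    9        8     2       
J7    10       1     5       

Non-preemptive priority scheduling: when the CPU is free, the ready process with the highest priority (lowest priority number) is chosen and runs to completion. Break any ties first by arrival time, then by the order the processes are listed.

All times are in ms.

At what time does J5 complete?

Timeline: | idle 0-2 | J1 2-10 | J4 10-17 | J6 17-25 | J5 25-35 | J7 35-36 | J3 36-39 | J2 39-41 |
Completion: J1=10  J2=41  J3=39  J4=17  J5=35  J6=25  J7=36
Turnaround (C−A): J1=8  J2=38  J3=32  J4=10  J5=26  J6=16  J7=26

35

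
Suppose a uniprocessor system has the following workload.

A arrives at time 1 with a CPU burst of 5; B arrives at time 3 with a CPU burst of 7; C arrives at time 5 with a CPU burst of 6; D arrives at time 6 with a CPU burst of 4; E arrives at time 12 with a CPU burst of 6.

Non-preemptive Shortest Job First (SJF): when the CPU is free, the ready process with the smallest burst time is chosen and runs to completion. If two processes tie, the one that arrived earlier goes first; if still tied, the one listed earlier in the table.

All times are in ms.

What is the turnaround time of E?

10

Timeline: | idle 0-1 | A 1-6 | D 6-10 | C 10-16 | E 16-22 | B 22-29 |
Completion: A=6  B=29  C=16  D=10  E=22
Turnaround(E) = completion − arrival = 22 − 12 = 10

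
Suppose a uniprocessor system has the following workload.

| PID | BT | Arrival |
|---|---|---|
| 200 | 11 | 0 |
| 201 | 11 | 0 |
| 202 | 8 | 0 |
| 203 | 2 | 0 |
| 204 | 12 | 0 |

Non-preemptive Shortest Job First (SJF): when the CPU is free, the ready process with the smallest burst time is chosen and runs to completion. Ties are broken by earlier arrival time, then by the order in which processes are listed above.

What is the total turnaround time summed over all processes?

109

Schedule: | 203 0-2 | 202 2-10 | 200 10-21 | 201 21-32 | 204 32-44 |
Completion: 200=21  201=32  202=10  203=2  204=44
Turnaround = completion − arrival: 200=21, 201=32, 202=10, 203=2, 204=44
Total turnaround = 21 + 32 + 10 + 2 + 44 = 109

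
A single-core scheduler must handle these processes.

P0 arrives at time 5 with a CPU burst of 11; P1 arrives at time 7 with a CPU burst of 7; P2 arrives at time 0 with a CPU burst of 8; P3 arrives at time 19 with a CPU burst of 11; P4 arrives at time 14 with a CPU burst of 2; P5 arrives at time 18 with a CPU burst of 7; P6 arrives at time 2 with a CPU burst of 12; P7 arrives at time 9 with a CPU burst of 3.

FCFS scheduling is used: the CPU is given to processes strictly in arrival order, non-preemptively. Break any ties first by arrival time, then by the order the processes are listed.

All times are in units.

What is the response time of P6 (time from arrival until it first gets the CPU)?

Timeline: | P2 0-8 | P6 8-20 | P0 20-31 | P1 31-38 | P7 38-41 | P4 41-43 | P5 43-50 | P3 50-61 |
Completion: P0=31  P1=38  P2=8  P3=61  P4=43  P5=50  P6=20  P7=41
Turnaround (C−A): P0=26  P1=31  P2=8  P3=42  P4=29  P5=32  P6=18  P7=32
Response(P6) = first start − arrival = 8 − 2 = 6

6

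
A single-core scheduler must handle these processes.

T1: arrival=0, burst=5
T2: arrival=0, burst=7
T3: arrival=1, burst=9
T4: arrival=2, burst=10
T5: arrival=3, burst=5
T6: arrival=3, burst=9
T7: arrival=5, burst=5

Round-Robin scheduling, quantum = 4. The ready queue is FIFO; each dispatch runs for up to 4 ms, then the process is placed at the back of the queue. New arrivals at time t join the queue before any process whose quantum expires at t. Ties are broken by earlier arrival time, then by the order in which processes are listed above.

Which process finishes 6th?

T4

Gantt: | T1 0-4 | T2 4-8 | T3 8-12 | T4 12-16 | T5 16-20 | T6 20-24 | T1 24-25 | T7 25-29 | T2 29-32 | T3 32-36 | T4 36-40 | T5 40-41 | T6 41-45 | T7 45-46 | T3 46-47 | T4 47-49 | T6 49-50 |
Completion: T1=25  T2=32  T3=47  T4=49  T5=41  T6=50  T7=46
Finish order: T1 → T2 → T5 → T7 → T3 → T4 → T6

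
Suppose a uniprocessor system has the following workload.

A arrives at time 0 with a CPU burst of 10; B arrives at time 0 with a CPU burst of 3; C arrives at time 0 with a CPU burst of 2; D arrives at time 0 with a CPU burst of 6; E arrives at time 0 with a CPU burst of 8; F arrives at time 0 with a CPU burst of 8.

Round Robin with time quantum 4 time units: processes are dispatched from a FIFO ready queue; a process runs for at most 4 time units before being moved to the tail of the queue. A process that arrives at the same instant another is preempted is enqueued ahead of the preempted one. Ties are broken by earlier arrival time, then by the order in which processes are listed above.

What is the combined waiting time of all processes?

Timeline: | A 0-4 | B 4-7 | C 7-9 | D 9-13 | E 13-17 | F 17-21 | A 21-25 | D 25-27 | E 27-31 | F 31-35 | A 35-37 |
Completion: A=37  B=7  C=9  D=27  E=31  F=35
Turnaround (C−A): A=37  B=7  C=9  D=27  E=31  F=35
Waiting = turnaround − burst: A=27, B=4, C=7, D=21, E=23, F=27
Total waiting = 27 + 4 + 7 + 21 + 23 + 27 = 109

109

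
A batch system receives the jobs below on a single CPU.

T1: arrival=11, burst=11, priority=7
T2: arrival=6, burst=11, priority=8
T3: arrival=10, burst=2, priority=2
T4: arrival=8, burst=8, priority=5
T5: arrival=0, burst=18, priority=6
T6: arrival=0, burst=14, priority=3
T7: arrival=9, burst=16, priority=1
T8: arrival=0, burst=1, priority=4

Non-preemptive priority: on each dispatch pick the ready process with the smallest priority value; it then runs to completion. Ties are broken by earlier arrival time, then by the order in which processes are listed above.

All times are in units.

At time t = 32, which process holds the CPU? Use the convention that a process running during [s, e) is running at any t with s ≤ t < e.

T8

Gantt: | T6 0-14 | T7 14-30 | T3 30-32 | T8 32-33 | T4 33-41 | T5 41-59 | T1 59-70 | T2 70-81 |
Completion: T1=70  T2=81  T3=32  T4=41  T5=59  T6=14  T7=30  T8=33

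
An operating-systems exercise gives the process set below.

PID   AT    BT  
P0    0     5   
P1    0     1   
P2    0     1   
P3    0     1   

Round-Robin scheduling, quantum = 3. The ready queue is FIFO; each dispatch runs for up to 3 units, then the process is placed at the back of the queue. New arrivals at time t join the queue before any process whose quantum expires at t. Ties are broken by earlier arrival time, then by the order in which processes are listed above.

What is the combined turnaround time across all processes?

23

Gantt: | P0 0-3 | P1 3-4 | P2 4-5 | P3 5-6 | P0 6-8 |
Completion: P0=8  P1=4  P2=5  P3=6
Turnaround (C−A): P0=8  P1=4  P2=5  P3=6
Turnaround = completion − arrival: P0=8, P1=4, P2=5, P3=6
Total turnaround = 8 + 4 + 5 + 6 = 23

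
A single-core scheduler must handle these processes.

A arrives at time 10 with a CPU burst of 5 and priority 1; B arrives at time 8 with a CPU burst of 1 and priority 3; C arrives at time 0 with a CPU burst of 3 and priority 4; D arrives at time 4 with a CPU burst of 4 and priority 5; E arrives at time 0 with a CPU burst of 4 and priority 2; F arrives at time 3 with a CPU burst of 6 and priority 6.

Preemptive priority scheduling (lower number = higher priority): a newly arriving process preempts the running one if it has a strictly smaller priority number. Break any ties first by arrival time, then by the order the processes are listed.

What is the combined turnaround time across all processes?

50

Gantt: | E 0-4 | C 4-7 | D 7-8 | B 8-9 | D 9-10 | A 10-15 | D 15-17 | F 17-23 |
Completion: A=15  B=9  C=7  D=17  E=4  F=23
Turnaround = completion − arrival: A=5, B=1, C=7, D=13, E=4, F=20
Total turnaround = 5 + 1 + 7 + 13 + 4 + 20 = 50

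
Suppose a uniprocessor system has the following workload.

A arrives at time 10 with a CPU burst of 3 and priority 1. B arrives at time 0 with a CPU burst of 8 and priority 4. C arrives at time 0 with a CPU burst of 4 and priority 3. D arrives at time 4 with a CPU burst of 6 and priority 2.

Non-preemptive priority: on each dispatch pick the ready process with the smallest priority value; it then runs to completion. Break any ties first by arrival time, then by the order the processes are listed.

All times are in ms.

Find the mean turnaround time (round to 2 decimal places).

Schedule: | C 0-4 | D 4-10 | A 10-13 | B 13-21 |
Completion: A=13  B=21  C=4  D=10
Turnaround times: A=3, B=21, C=4, D=6
Average turnaround = (3+21+4+6) / 4 = 34/4 = 8.50

8.50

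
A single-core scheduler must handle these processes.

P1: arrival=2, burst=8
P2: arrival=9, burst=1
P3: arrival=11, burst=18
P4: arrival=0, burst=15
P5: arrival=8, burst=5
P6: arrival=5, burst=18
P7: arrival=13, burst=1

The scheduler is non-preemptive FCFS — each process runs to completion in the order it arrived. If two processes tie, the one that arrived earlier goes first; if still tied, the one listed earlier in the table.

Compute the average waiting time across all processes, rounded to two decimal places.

27.00

Gantt: | P4 0-15 | P1 15-23 | P6 23-41 | P5 41-46 | P2 46-47 | P3 47-65 | P7 65-66 |
Completion: P1=23  P2=47  P3=65  P4=15  P5=46  P6=41  P7=66
Waiting times: P1=13, P2=37, P3=36, P4=0, P5=33, P6=18, P7=52
Average waiting = (13+37+36+0+33+18+52) / 7 = 189/7 = 27.00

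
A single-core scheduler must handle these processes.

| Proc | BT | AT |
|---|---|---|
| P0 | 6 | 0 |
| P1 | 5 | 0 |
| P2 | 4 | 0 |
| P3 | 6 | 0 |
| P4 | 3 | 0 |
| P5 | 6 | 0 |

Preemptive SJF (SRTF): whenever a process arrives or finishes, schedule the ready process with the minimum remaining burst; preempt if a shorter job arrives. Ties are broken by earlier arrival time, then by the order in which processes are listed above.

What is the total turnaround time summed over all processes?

Gantt: | P4 0-3 | P2 3-7 | P1 7-12 | P0 12-18 | P3 18-24 | P5 24-30 |
Completion: P0=18  P1=12  P2=7  P3=24  P4=3  P5=30
Turnaround (C−A): P0=18  P1=12  P2=7  P3=24  P4=3  P5=30
Turnaround = completion − arrival: P0=18, P1=12, P2=7, P3=24, P4=3, P5=30
Total turnaround = 18 + 12 + 7 + 24 + 3 + 30 = 94

94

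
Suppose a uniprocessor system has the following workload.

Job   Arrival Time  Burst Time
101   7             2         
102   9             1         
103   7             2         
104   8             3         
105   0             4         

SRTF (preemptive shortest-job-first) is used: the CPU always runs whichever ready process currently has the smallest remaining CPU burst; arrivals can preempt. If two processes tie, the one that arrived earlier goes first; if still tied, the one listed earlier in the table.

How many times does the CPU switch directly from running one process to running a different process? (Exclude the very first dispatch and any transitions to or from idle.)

3

Timeline: | 105 0-4 | idle 4-7 | 101 7-9 | 102 9-10 | 103 10-12 | 104 12-15 |
Completion: 101=9  102=10  103=12  104=15  105=4
Turnaround (C−A): 101=2  102=1  103=5  104=7  105=4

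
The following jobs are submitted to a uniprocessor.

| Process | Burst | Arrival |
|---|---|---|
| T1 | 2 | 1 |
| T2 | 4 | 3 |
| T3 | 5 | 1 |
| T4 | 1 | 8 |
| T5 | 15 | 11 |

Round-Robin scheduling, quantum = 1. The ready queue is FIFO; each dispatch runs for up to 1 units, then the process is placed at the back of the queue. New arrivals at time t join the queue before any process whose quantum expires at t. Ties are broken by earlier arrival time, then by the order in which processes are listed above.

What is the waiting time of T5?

2

Schedule: | idle 0-1 | T1 1-2 | T3 2-3 | T1 3-4 | T2 4-5 | T3 5-6 | T2 6-7 | T3 7-8 | T2 8-9 | T4 9-10 | T3 10-11 | T2 11-12 | T5 12-13 | T3 13-14 | T5 14-28 |
Completion: T1=4  T2=12  T3=14  T4=10  T5=28
Waiting(T5) = turnaround − burst = 17 − 15 = 2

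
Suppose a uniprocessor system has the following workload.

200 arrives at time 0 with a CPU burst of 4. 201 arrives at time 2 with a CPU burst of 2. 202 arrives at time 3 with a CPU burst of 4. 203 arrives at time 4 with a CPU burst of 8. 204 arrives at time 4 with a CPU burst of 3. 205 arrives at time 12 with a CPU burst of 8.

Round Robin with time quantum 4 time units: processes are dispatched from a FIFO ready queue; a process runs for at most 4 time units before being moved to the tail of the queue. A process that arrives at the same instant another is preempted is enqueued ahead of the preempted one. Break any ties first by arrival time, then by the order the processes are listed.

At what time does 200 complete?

4

Schedule: | 200 0-4 | 201 4-6 | 202 6-10 | 203 10-14 | 204 14-17 | 205 17-21 | 203 21-25 | 205 25-29 |
Completion: 200=4  201=6  202=10  203=25  204=17  205=29
Turnaround (C−A): 200=4  201=4  202=7  203=21  204=13  205=17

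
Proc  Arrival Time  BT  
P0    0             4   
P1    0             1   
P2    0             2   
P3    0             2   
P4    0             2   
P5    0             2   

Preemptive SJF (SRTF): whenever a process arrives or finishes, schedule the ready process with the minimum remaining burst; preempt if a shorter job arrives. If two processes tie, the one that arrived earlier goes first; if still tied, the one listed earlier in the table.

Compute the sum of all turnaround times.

Gantt: | P1 0-1 | P2 1-3 | P3 3-5 | P4 5-7 | P5 7-9 | P0 9-13 |
Completion: P0=13  P1=1  P2=3  P3=5  P4=7  P5=9
Turnaround = completion − arrival: P0=13, P1=1, P2=3, P3=5, P4=7, P5=9
Total turnaround = 13 + 1 + 3 + 5 + 7 + 9 = 38

38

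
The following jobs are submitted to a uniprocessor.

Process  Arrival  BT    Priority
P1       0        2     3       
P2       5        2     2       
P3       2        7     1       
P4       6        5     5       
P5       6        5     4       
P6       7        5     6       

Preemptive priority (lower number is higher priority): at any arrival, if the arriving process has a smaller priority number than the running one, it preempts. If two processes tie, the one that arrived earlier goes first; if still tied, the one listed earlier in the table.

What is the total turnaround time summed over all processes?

59

Timeline: | P1 0-2 | P3 2-9 | P2 9-11 | P5 11-16 | P4 16-21 | P6 21-26 |
Completion: P1=2  P2=11  P3=9  P4=21  P5=16  P6=26
Turnaround (C−A): P1=2  P2=6  P3=7  P4=15  P5=10  P6=19
Turnaround = completion − arrival: P1=2, P2=6, P3=7, P4=15, P5=10, P6=19
Total turnaround = 2 + 6 + 7 + 15 + 10 + 19 = 59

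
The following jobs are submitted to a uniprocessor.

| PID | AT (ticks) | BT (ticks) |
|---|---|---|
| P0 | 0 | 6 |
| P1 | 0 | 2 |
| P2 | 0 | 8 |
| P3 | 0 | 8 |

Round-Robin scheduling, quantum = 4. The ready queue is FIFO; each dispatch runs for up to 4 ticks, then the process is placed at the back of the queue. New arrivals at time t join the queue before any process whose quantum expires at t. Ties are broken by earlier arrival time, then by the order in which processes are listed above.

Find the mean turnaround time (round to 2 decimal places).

16.50

Gantt: | P0 0-4 | P1 4-6 | P2 6-10 | P3 10-14 | P0 14-16 | P2 16-20 | P3 20-24 |
Completion: P0=16  P1=6  P2=20  P3=24
Turnaround times: P0=16, P1=6, P2=20, P3=24
Average turnaround = (16+6+20+24) / 4 = 66/4 = 16.50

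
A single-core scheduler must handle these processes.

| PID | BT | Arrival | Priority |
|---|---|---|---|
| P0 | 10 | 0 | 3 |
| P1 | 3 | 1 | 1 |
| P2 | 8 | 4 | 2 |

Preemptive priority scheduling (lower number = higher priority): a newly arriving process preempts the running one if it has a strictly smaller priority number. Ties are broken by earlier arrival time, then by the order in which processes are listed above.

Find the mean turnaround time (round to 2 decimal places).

10.67

Timeline: | P0 0-1 | P1 1-4 | P2 4-12 | P0 12-21 |
Completion: P0=21  P1=4  P2=12
Turnaround times: P0=21, P1=3, P2=8
Average turnaround = (21+3+8) / 3 = 32/3 = 10.67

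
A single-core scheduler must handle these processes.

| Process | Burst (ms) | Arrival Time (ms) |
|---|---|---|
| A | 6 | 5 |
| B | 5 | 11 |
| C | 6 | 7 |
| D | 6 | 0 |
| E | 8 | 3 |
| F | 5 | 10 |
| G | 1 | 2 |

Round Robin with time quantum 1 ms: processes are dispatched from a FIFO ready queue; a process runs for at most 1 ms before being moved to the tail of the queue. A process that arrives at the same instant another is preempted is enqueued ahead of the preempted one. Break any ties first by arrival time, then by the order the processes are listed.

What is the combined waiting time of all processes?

115

Schedule: | D 0-2 | G 2-3 | D 3-4 | E 4-5 | D 5-6 | A 6-7 | E 7-8 | D 8-9 | C 9-10 | A 10-11 | E 11-12 | D 12-13 | F 13-14 | C 14-15 | B 15-16 | A 16-17 | E 17-18 | F 18-19 | C 19-20 | B 20-21 | A 21-22 | E 22-23 | F 23-24 | C 24-25 | B 25-26 | A 26-27 | E 27-28 | F 28-29 | C 29-30 | B 30-31 | A 31-32 | E 32-33 | F 33-34 | C 34-35 | B 35-36 | E 36-37 |
Completion: A=32  B=36  C=35  D=13  E=37  F=34  G=3
Turnaround (C−A): A=27  B=25  C=28  D=13  E=34  F=24  G=1
Waiting = turnaround − burst: A=21, B=20, C=22, D=7, E=26, F=19, G=0
Total waiting = 21 + 20 + 22 + 7 + 26 + 19 + 0 = 115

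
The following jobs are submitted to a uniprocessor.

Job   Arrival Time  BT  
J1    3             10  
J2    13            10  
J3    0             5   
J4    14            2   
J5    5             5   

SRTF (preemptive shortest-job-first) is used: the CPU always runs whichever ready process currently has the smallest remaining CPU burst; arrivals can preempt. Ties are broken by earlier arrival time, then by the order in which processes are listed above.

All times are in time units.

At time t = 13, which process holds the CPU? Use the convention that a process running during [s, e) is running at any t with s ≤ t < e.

Schedule: | J3 0-5 | J5 5-10 | J1 10-14 | J4 14-16 | J1 16-22 | J2 22-32 |
Completion: J1=22  J2=32  J3=5  J4=16  J5=10
Turnaround (C−A): J1=19  J2=19  J3=5  J4=2  J5=5

J1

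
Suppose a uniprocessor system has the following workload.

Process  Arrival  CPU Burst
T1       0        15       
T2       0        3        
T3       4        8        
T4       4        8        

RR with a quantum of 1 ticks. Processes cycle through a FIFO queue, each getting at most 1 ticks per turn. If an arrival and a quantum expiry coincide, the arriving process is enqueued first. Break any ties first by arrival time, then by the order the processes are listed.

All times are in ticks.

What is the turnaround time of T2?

8

Timeline: | T1 0-1 | T2 1-2 | T1 2-3 | T2 3-4 | T1 4-5 | T3 5-6 | T4 6-7 | T2 7-8 | T1 8-9 | T3 9-10 | T4 10-11 | T1 11-12 | T3 12-13 | T4 13-14 | T1 14-15 | T3 15-16 | T4 16-17 | T1 17-18 | T3 18-19 | T4 19-20 | T1 20-21 | T3 21-22 | T4 22-23 | T1 23-24 | T3 24-25 | T4 25-26 | T1 26-27 | T3 27-28 | T4 28-29 | T1 29-34 |
Completion: T1=34  T2=8  T3=28  T4=29
Turnaround (C−A): T1=34  T2=8  T3=24  T4=25
Turnaround(T2) = completion − arrival = 8 − 0 = 8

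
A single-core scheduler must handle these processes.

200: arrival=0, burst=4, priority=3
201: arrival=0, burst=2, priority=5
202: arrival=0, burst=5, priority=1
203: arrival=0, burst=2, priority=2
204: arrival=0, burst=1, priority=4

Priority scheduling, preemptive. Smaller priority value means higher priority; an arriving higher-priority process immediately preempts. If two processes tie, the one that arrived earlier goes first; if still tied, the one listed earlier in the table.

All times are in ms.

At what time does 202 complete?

5

Schedule: | 202 0-5 | 203 5-7 | 200 7-11 | 204 11-12 | 201 12-14 |
Completion: 200=11  201=14  202=5  203=7  204=12
Turnaround (C−A): 200=11  201=14  202=5  203=7  204=12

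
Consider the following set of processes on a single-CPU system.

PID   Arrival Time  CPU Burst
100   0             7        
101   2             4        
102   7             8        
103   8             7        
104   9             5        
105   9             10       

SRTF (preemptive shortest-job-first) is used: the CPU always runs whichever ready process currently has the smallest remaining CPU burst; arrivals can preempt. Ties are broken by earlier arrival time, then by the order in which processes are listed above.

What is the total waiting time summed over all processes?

Gantt: | 100 0-2 | 101 2-6 | 100 6-11 | 104 11-16 | 103 16-23 | 102 23-31 | 105 31-41 |
Completion: 100=11  101=6  102=31  103=23  104=16  105=41
Waiting = turnaround − burst: 100=4, 101=0, 102=16, 103=8, 104=2, 105=22
Total waiting = 4 + 0 + 16 + 8 + 2 + 22 = 52

52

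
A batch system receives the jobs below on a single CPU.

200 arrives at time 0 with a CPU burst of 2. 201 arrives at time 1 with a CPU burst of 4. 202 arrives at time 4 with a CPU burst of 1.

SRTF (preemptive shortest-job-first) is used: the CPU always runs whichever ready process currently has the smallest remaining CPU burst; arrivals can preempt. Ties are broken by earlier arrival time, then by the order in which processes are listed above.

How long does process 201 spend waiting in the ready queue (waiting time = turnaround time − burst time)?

2

Schedule: | 200 0-2 | 201 2-4 | 202 4-5 | 201 5-7 |
Completion: 200=2  201=7  202=5
Turnaround (C−A): 200=2  201=6  202=1
Waiting(201) = turnaround − burst = 6 − 4 = 2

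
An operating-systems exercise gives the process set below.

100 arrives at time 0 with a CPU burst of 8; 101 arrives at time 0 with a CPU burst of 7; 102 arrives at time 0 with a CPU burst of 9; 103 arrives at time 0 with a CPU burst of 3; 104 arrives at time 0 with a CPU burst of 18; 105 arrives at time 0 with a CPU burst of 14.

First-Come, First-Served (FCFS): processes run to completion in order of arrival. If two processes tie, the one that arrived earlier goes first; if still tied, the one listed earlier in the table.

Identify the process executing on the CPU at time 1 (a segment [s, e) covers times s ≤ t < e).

Gantt: | 100 0-8 | 101 8-15 | 102 15-24 | 103 24-27 | 104 27-45 | 105 45-59 |
Completion: 100=8  101=15  102=24  103=27  104=45  105=59
Turnaround (C−A): 100=8  101=15  102=24  103=27  104=45  105=59

100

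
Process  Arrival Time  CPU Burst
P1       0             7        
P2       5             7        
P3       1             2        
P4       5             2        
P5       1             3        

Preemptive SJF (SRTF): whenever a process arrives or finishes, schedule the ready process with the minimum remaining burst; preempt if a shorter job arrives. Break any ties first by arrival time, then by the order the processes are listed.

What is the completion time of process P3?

Gantt: | P1 0-1 | P3 1-3 | P5 3-6 | P4 6-8 | P1 8-14 | P2 14-21 |
Completion: P1=14  P2=21  P3=3  P4=8  P5=6
Turnaround (C−A): P1=14  P2=16  P3=2  P4=3  P5=5

3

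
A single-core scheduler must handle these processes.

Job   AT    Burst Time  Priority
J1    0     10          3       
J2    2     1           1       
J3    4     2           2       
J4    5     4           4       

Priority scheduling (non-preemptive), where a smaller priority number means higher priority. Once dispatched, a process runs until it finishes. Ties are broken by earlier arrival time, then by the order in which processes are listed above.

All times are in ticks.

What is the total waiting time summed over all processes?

23

Schedule: | J1 0-10 | J2 10-11 | J3 11-13 | J4 13-17 |
Completion: J1=10  J2=11  J3=13  J4=17
Turnaround (C−A): J1=10  J2=9  J3=9  J4=12
Waiting = turnaround − burst: J1=0, J2=8, J3=7, J4=8
Total waiting = 0 + 8 + 7 + 8 = 23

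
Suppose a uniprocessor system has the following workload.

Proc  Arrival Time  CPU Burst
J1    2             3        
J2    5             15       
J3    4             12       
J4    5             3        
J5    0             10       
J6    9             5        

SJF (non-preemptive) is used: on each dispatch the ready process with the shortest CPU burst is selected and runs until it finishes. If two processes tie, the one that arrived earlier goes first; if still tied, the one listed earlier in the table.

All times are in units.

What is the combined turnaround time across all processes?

Schedule: | J5 0-10 | J1 10-13 | J4 13-16 | J6 16-21 | J3 21-33 | J2 33-48 |
Completion: J1=13  J2=48  J3=33  J4=16  J5=10  J6=21
Turnaround = completion − arrival: J1=11, J2=43, J3=29, J4=11, J5=10, J6=12
Total turnaround = 11 + 43 + 29 + 11 + 10 + 12 = 116

116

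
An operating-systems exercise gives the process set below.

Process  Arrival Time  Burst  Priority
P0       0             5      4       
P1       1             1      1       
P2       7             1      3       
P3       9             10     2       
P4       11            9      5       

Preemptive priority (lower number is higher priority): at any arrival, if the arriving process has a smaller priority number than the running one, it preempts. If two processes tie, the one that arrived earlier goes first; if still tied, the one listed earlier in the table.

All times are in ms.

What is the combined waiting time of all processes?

Schedule: | P0 0-1 | P1 1-2 | P0 2-6 | idle 6-7 | P2 7-8 | idle 8-9 | P3 9-19 | P4 19-28 |
Completion: P0=6  P1=2  P2=8  P3=19  P4=28
Turnaround (C−A): P0=6  P1=1  P2=1  P3=10  P4=17
Waiting = turnaround − burst: P0=1, P1=0, P2=0, P3=0, P4=8
Total waiting = 1 + 0 + 0 + 0 + 8 = 9

9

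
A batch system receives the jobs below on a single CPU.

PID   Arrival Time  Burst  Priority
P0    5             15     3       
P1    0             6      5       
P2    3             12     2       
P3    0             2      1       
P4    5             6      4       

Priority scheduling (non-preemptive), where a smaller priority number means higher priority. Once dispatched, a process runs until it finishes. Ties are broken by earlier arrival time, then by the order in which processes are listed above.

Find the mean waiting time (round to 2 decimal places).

Gantt: | P3 0-2 | P1 2-8 | P2 8-20 | P0 20-35 | P4 35-41 |
Completion: P0=35  P1=8  P2=20  P3=2  P4=41
Turnaround (C−A): P0=30  P1=8  P2=17  P3=2  P4=36
Waiting times: P0=15, P1=2, P2=5, P3=0, P4=30
Average waiting = (15+2+5+0+30) / 5 = 52/5 = 10.40

10.40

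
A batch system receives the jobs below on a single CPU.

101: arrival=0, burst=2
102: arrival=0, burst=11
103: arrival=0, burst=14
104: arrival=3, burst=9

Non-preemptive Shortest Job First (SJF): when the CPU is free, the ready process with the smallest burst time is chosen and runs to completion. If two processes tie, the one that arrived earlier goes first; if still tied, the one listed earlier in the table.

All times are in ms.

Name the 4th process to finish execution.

Gantt: | 101 0-2 | 102 2-13 | 104 13-22 | 103 22-36 |
Completion: 101=2  102=13  103=36  104=22
Turnaround (C−A): 101=2  102=13  103=36  104=19
Finish order: 101 → 102 → 104 → 103

103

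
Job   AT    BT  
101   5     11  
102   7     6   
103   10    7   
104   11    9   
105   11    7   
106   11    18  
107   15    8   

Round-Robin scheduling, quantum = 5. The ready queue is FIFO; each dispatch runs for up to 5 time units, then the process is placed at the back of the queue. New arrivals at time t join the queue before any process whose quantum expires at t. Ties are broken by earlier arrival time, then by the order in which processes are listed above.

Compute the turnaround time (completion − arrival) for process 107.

Gantt: | idle 0-5 | 101 5-10 | 102 10-15 | 103 15-20 | 101 20-25 | 104 25-30 | 105 30-35 | 106 35-40 | 107 40-45 | 102 45-46 | 103 46-48 | 101 48-49 | 104 49-53 | 105 53-55 | 106 55-60 | 107 60-63 | 106 63-71 |
Completion: 101=49  102=46  103=48  104=53  105=55  106=71  107=63
Turnaround(107) = completion − arrival = 63 − 15 = 48

48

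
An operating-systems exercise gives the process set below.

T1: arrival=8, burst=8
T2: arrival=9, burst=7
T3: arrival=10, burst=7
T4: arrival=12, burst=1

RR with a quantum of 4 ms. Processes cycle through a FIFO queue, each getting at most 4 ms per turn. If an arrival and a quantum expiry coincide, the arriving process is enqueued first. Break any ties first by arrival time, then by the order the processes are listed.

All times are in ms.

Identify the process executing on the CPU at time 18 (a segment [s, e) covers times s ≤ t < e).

T3

Gantt: | idle 0-8 | T1 8-12 | T2 12-16 | T3 16-20 | T4 20-21 | T1 21-25 | T2 25-28 | T3 28-31 |
Completion: T1=25  T2=28  T3=31  T4=21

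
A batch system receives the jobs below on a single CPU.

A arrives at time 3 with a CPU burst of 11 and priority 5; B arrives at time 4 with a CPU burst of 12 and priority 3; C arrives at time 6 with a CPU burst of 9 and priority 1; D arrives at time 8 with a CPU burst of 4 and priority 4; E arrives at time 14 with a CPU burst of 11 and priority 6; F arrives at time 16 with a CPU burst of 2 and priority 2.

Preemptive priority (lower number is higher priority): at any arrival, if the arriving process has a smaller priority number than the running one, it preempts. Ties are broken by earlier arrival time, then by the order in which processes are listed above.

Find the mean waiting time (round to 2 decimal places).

Timeline: | idle 0-3 | A 3-4 | B 4-6 | C 6-15 | B 15-16 | F 16-18 | B 18-27 | D 27-31 | A 31-41 | E 41-52 |
Completion: A=41  B=27  C=15  D=31  E=52  F=18
Turnaround (C−A): A=38  B=23  C=9  D=23  E=38  F=2
Waiting times: A=27, B=11, C=0, D=19, E=27, F=0
Average waiting = (27+11+0+19+27+0) / 6 = 84/6 = 14.00

14.00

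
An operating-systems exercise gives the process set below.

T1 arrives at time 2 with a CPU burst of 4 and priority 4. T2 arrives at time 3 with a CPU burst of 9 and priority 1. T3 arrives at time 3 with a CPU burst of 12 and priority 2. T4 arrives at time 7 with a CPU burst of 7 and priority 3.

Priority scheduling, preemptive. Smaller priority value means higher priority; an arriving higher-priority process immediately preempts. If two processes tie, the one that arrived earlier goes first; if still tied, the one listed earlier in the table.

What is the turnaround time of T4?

24

Schedule: | idle 0-2 | T1 2-3 | T2 3-12 | T3 12-24 | T4 24-31 | T1 31-34 |
Completion: T1=34  T2=12  T3=24  T4=31
Turnaround(T4) = completion − arrival = 31 − 7 = 24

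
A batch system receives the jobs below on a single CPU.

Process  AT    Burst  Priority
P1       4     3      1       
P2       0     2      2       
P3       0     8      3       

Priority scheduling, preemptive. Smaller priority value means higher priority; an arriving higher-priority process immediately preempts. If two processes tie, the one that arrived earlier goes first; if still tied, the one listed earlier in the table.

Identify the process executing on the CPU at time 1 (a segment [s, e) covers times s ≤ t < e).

P2

Gantt: | P2 0-2 | P3 2-4 | P1 4-7 | P3 7-13 |
Completion: P1=7  P2=2  P3=13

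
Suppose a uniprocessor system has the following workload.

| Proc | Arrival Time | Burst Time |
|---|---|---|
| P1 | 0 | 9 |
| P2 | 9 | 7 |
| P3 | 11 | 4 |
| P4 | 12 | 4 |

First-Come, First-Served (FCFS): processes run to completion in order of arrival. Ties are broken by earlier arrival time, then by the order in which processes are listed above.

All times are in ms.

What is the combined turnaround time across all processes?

Schedule: | P1 0-9 | P2 9-16 | P3 16-20 | P4 20-24 |
Completion: P1=9  P2=16  P3=20  P4=24
Turnaround = completion − arrival: P1=9, P2=7, P3=9, P4=12
Total turnaround = 9 + 7 + 9 + 12 = 37

37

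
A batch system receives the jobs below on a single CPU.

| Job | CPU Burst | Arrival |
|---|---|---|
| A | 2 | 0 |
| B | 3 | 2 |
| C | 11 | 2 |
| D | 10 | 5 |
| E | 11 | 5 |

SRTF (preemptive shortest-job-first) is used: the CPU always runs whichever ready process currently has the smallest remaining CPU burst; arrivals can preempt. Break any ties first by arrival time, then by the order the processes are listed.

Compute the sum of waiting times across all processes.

34

Schedule: | A 0-2 | B 2-5 | D 5-15 | C 15-26 | E 26-37 |
Completion: A=2  B=5  C=26  D=15  E=37
Turnaround (C−A): A=2  B=3  C=24  D=10  E=32
Waiting = turnaround − burst: A=0, B=0, C=13, D=0, E=21
Total waiting = 0 + 0 + 13 + 0 + 21 = 34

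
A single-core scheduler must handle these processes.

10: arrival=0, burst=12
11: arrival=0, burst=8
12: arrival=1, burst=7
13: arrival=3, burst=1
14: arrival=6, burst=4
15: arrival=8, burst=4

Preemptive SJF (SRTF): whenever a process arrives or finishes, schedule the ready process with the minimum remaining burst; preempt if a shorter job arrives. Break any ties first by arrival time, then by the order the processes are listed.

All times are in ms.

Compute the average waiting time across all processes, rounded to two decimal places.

8.17

Schedule: | 11 0-3 | 13 3-4 | 11 4-9 | 14 9-13 | 15 13-17 | 12 17-24 | 10 24-36 |
Completion: 10=36  11=9  12=24  13=4  14=13  15=17
Turnaround (C−A): 10=36  11=9  12=23  13=1  14=7  15=9
Waiting times: 10=24, 11=1, 12=16, 13=0, 14=3, 15=5
Average waiting = (24+1+16+0+3+5) / 6 = 49/6 = 8.17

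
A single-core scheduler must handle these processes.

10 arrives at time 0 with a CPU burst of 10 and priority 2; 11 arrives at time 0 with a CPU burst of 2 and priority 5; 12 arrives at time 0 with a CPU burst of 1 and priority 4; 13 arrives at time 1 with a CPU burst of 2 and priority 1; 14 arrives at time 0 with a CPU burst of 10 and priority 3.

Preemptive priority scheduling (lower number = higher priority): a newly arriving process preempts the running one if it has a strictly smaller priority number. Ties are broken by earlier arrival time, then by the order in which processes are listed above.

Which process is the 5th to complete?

Gantt: | 10 0-1 | 13 1-3 | 10 3-12 | 14 12-22 | 12 22-23 | 11 23-25 |
Completion: 10=12  11=25  12=23  13=3  14=22
Turnaround (C−A): 10=12  11=25  12=23  13=2  14=22
Finish order: 13 → 10 → 14 → 12 → 11

11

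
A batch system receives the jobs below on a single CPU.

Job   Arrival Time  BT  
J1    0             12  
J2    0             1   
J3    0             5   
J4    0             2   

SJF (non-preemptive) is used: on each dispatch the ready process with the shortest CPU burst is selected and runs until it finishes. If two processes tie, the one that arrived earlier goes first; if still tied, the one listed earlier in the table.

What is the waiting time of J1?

8

Timeline: | J2 0-1 | J4 1-3 | J3 3-8 | J1 8-20 |
Completion: J1=20  J2=1  J3=8  J4=3
Turnaround (C−A): J1=20  J2=1  J3=8  J4=3
Waiting(J1) = turnaround − burst = 20 − 12 = 8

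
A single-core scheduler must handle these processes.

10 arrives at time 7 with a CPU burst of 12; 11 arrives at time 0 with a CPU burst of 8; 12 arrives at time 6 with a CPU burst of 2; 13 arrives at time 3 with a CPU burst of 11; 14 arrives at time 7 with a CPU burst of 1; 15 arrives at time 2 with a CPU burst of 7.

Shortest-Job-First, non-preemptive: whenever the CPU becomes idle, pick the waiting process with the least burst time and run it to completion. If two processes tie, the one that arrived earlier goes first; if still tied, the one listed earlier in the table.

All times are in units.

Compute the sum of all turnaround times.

91

Timeline: | 11 0-8 | 14 8-9 | 12 9-11 | 15 11-18 | 13 18-29 | 10 29-41 |
Completion: 10=41  11=8  12=11  13=29  14=9  15=18
Turnaround = completion − arrival: 10=34, 11=8, 12=5, 13=26, 14=2, 15=16
Total turnaround = 34 + 8 + 5 + 26 + 2 + 16 = 91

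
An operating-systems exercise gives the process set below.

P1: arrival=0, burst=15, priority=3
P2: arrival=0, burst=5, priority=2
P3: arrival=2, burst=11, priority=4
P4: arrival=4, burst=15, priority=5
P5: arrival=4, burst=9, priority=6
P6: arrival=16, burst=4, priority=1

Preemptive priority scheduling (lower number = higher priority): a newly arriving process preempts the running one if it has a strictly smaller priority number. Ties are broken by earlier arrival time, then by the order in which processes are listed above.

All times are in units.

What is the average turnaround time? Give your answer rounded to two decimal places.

27.83

Schedule: | P2 0-5 | P1 5-16 | P6 16-20 | P1 20-24 | P3 24-35 | P4 35-50 | P5 50-59 |
Completion: P1=24  P2=5  P3=35  P4=50  P5=59  P6=20
Turnaround times: P1=24, P2=5, P3=33, P4=46, P5=55, P6=4
Average turnaround = (24+5+33+46+55+4) / 6 = 167/6 = 27.83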